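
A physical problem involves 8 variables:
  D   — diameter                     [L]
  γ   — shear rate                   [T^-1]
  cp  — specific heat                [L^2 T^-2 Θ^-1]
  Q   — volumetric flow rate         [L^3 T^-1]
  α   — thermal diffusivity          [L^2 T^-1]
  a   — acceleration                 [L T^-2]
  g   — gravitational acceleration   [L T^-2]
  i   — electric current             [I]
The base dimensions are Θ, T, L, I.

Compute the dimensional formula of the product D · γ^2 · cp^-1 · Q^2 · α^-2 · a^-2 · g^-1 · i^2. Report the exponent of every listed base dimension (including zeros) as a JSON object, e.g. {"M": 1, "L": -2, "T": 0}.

Dimensional matrix (Θ×T×L×I by D×γ×cp×Q×α×a×g×i):
  Θ: [ 0  0 -1  0  0  0  0  0]
  T: [ 0 -1 -2 -1 -1 -2 -2  0]
  L: [ 1  0  2  3  2  1  1  0]
  I: [ 0  0  0  0  0  0  0  1]
  [Θ]: (1)·0+(2)·0+(-1)·-1+(2)·0+(-2)·0+(-2)·0+(-1)·0+(2)·0 = 1
  [T]: (1)·0+(2)·-1+(-1)·-2+(2)·-1+(-2)·-1+(-2)·-2+(-1)·-2+(2)·0 = 6
  [L]: (1)·1+(2)·0+(-1)·2+(2)·3+(-2)·2+(-2)·1+(-1)·1+(2)·0 = -2
  [I]: (1)·0+(2)·0+(-1)·0+(2)·0+(-2)·0+(-2)·0+(-1)·0+(2)·1 = 2
⇒ Θ T^6 L^-2 I^2

{"Θ": 1, "T": 6, "L": -2, "I": 2}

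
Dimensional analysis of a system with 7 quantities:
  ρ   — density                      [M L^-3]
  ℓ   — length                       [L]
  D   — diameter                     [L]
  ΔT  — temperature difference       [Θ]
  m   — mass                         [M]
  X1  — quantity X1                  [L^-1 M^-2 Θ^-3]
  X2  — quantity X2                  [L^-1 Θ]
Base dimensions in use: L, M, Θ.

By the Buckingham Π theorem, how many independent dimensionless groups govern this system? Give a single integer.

Exponent matrix [L,M,Θ] × [ρ,ℓ,D,ΔT,m,X1,X2]:
  L: [-3  1  1  0  0 -1 -1]
  M: [ 1  0  0  0  1 -2  0]
  Θ: [ 0  0  0  1  0 -3  1]
Echelon form has 3 nonzero rows (pivots: ρ,ℓ,ΔT)
n=7, r=3 ⇒ 4 dimensionless groups

4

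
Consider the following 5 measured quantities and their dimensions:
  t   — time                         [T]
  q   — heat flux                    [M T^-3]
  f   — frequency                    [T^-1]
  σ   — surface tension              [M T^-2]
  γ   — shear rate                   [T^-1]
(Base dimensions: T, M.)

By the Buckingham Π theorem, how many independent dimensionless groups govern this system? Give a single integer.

Dimensional matrix (T×M by t×q×f×σ×γ):
  T: [ 1 -3 -1 -2 -1]
  M: [ 0  1  0  1  0]
Row reduction gives pivot columns t,q; rank = 2
Π count = n − r = 5 − 2 = 3

3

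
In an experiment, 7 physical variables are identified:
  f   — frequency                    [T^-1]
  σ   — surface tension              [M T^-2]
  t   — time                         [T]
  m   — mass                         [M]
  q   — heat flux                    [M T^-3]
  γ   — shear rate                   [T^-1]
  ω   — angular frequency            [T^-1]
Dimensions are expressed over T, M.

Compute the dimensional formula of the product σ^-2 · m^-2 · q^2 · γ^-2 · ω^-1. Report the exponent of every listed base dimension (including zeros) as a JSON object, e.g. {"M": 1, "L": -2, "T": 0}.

Write exponents as rows T,M / cols f,σ,t,m,q,γ,ω:
  T: [-1 -2  1  0 -3 -1 -1]
  M: [ 0  1  0  1  1  0  0]
  [T]: (-2)·-2+(-2)·0+(2)·-3+(-2)·-1+(-1)·-1 = 1
  [M]: (-2)·1+(-2)·1+(2)·1+(-2)·0+(-1)·0 = -2
⇒ T M^-2

{"T": 1, "M": -2}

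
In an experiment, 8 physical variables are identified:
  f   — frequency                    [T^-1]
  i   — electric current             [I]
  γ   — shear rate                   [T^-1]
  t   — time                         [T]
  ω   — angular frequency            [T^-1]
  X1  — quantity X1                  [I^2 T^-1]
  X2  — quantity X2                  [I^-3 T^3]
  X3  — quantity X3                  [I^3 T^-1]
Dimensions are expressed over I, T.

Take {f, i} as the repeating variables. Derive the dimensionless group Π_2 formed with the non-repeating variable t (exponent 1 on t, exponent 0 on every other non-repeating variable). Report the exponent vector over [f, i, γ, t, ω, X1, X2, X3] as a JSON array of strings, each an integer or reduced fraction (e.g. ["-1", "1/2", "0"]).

["1", "0", "0", "1", "0", "0", "0", "0"]

Write exponents as rows I,T / cols f,i,γ,t,ω,X1,X2,X3:
  I: [ 0  1  0  0  0  2 -3  3]
  T: [-1  0 -1  1 -1 -1  3 -1]
Row reduction gives pivot columns f,i; rank = 2
Pivot set = {f,i}, free = {γ,t,ω,X1,X2,X3}
RREF:
  r0: [   1    0    1   -1    1    1   -3    1]
  r1: [   0    1    0    0    0    2   -3    3]
Fix exponent of t at 1, γ at 0, ω at 0, X1 at 0, X2 at 0, X3 at 0; solve each RREF row for its pivot's exponent:
  r0: exp(f) + (-1)·1 = 0 ⇒ exp(f) = 1
  r1: exp(i) + (0)·1 = 0 ⇒ exp(i) = 0
Π_2 = f · t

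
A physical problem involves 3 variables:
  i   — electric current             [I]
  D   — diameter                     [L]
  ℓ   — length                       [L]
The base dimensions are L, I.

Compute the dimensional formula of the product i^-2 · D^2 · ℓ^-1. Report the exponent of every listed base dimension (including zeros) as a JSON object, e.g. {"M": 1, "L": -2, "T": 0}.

{"L": 1, "I": -2}

Dimensional matrix (L×I by i×D×ℓ):
  L: [ 0  1  1]
  I: [ 1  0  0]
  [L]: (-2)·0+(2)·1+(-1)·1 = 1
  [I]: (-2)·1+(2)·0+(-1)·0 = -2
⇒ L I^-2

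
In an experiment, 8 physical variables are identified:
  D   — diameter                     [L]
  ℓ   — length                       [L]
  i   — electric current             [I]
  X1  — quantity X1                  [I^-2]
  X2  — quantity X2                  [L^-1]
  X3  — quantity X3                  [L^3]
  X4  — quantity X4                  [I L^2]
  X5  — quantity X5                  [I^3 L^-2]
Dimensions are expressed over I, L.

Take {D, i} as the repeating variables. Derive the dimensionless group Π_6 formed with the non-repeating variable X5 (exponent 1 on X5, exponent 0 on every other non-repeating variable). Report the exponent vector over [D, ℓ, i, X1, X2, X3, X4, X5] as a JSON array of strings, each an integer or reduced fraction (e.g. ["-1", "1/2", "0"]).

Write exponents as rows I,L / cols D,ℓ,i,X1,X2,X3,X4,X5:
  I: [ 0  0  1 -2  0  0  1  3]
  L: [ 1  1  0  0 -1  3  2 -2]
Echelon form has 2 nonzero rows (pivots: D,i)
Repeat: D,i; free: ℓ,X1,X2,X3,X4,X5
RREF:
  r0: [   1    1    0    0   -1    3    2   -2]
  r1: [   0    0    1   -2    0    0    1    3]
Fix exponent of X5 at 1, ℓ at 0, X1 at 0, X2 at 0, X3 at 0, X4 at 0; solve each RREF row for its pivot's exponent:
  r0: exp(D) + (-2)·1 = 0 ⇒ exp(D) = 2
  r1: exp(i) + (3)·1 = 0 ⇒ exp(i) = -3
Π_6 = D^2 · i^-3 · X5

["2", "0", "-3", "0", "0", "0", "0", "1"]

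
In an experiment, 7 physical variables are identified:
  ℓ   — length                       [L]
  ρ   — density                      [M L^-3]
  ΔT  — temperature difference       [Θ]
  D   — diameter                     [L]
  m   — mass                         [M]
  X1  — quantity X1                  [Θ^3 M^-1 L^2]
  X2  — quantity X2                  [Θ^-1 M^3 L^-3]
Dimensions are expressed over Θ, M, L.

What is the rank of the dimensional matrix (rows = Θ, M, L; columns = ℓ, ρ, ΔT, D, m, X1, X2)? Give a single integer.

3

Dimensional matrix (Θ×M×L by ℓ×ρ×ΔT×D×m×X1×X2):
  Θ: [ 0  0  1  0  0  3 -1]
  M: [ 0  1  0  0  1 -1  3]
  L: [ 1 -3  0  1  0  2 -3]
RREF → pivots at {ℓ,ρ,ΔT} ⇒ r = 3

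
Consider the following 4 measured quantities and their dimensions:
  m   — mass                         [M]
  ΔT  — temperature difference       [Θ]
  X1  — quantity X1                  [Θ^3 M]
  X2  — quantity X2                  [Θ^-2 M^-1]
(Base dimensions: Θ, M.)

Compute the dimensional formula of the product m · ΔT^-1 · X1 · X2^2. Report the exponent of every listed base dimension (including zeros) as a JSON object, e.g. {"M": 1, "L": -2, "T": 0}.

{"Θ": -2, "M": 0}

Write exponents as rows Θ,M / cols m,ΔT,X1,X2:
  Θ: [ 0  1  3 -2]
  M: [ 1  0  1 -1]
  [Θ]: (1)·0+(-1)·1+(1)·3+(2)·-2 = -2
  [M]: (1)·1+(-1)·0+(1)·1+(2)·-1 = 0
⇒ Θ^-2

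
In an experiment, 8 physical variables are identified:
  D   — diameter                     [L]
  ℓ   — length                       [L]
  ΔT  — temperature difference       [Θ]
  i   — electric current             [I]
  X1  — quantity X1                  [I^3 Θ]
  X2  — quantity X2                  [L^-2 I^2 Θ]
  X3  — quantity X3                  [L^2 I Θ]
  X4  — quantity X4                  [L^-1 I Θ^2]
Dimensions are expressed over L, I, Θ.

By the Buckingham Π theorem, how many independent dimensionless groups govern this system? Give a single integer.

Dimensional matrix (L×I×Θ by D×ℓ×ΔT×i×X1×X2×X3×X4):
  L: [ 1  1  0  0  0 -2  2 -1]
  I: [ 0  0  0  1  3  2  1  1]
  Θ: [ 0  0  1  0  1  1  1  2]
Row reduction gives pivot columns D,ΔT,i; rank = 3
n=8, r=3 ⇒ 5 dimensionless groups

5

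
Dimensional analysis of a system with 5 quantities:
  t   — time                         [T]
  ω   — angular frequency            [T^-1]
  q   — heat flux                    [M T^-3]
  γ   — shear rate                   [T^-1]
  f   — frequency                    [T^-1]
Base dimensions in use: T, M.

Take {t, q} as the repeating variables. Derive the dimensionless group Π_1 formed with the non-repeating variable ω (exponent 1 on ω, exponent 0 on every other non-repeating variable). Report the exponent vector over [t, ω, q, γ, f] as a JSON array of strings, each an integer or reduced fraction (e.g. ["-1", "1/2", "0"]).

["1", "1", "0", "0", "0"]

Write exponents as rows T,M / cols t,ω,q,γ,f:
  T: [ 1 -1 -3 -1 -1]
  M: [ 0  0  1  0  0]
Row reduction gives pivot columns t,q; rank = 2
Pivot set = {t,q}, free = {ω,γ,f}
RREF:
  r0: [   1   -1    0   -1   -1]
  r1: [   0    0    1    0    0]
Fix exponent of ω at 1, γ at 0, f at 0; solve each RREF row for its pivot's exponent:
  r0: exp(t) + (-1)·1 = 0 ⇒ exp(t) = 1
  r1: exp(q) + (0)·1 = 0 ⇒ exp(q) = 0
Π_1 = t · ω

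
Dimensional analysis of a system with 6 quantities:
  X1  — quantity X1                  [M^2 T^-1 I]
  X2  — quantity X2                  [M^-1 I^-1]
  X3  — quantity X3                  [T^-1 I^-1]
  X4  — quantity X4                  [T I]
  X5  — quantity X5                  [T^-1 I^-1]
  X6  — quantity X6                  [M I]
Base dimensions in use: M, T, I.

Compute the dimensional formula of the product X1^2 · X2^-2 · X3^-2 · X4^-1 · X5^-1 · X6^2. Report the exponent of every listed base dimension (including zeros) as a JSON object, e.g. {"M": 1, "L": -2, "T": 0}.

Exponent matrix [M,T,I] × [X1,X2,X3,X4,X5,X6]:
  M: [ 2 -1  0  0  0  1]
  T: [-1  0 -1  1 -1  0]
  I: [ 1 -1 -1  1 -1  1]
  [M]: (2)·2+(-2)·-1+(-2)·0+(-1)·0+(-1)·0+(2)·1 = 8
  [T]: (2)·-1+(-2)·0+(-2)·-1+(-1)·1+(-1)·-1+(2)·0 = 0
  [I]: (2)·1+(-2)·-1+(-2)·-1+(-1)·1+(-1)·-1+(2)·1 = 8
⇒ M^8 I^8

{"M": 8, "T": 0, "I": 8}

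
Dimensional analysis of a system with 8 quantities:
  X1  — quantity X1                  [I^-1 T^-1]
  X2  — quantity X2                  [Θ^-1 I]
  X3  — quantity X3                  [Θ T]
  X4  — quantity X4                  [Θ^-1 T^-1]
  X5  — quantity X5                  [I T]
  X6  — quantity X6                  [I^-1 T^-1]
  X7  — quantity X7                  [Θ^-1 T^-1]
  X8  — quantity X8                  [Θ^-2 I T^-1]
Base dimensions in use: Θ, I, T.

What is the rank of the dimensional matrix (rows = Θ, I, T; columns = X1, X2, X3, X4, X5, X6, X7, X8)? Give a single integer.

Write exponents as rows Θ,I,T / cols X1,X2,X3,X4,X5,X6,X7,X8:
  Θ: [ 0 -1  1 -1  0  0 -1 -2]
  I: [-1  1  0  0  1 -1  0  1]
  T: [-1  0  1 -1  1 -1 -1 -1]
Row reduction gives pivot columns X1,X2; rank = 2

2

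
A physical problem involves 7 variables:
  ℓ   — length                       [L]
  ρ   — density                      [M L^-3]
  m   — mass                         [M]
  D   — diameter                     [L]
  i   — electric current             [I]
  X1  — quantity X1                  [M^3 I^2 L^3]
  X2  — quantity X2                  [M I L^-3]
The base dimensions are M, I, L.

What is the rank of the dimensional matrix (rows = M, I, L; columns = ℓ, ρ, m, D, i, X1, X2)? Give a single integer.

3

Write exponents as rows M,I,L / cols ℓ,ρ,m,D,i,X1,X2:
  M: [ 0  1  1  0  0  3  1]
  I: [ 0  0  0  0  1  2  1]
  L: [ 1 -3  0  1  0  3 -3]
Row reduction gives pivot columns ℓ,ρ,i; rank = 3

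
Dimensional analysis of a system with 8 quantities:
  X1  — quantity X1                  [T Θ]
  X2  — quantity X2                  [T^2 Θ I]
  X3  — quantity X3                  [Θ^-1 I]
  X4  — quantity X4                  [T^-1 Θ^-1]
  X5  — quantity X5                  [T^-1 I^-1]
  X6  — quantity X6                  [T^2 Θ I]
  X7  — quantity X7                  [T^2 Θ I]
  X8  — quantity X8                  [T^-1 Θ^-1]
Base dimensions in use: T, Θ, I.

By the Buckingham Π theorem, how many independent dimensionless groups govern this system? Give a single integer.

Dimensional matrix (T×Θ×I by X1×X2×X3×X4×X5×X6×X7×X8):
  T: [ 1  2  0 -1 -1  2  2 -1]
  Θ: [ 1  1 -1 -1  0  1  1 -1]
  I: [ 0  1  1  0 -1  1  1  0]
Echelon form has 2 nonzero rows (pivots: X1,X2)
8 vars − rank 2 = 6 Π groups

6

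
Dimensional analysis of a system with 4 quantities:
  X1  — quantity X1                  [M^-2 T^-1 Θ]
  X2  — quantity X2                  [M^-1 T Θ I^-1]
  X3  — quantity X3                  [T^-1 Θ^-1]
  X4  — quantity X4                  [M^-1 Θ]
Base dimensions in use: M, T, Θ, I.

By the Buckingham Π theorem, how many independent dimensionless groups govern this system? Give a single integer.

1

Write exponents as rows M,T,Θ,I / cols X1,X2,X3,X4:
  M: [-2 -1  0 -1]
  T: [-1  1 -1  0]
  Θ: [ 1  1 -1  1]
  I: [ 0 -1  0  0]
Echelon form has 3 nonzero rows (pivots: X1,X2,X3)
4 vars − rank 3 = 1 Π group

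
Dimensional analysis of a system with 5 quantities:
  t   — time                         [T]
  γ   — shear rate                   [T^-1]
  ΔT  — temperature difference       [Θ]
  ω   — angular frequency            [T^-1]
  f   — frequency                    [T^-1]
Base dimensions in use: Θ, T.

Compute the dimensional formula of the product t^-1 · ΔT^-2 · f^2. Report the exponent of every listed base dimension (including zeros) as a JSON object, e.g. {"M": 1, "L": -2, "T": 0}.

{"Θ": -2, "T": -3}

Dimensional matrix (Θ×T by t×γ×ΔT×ω×f):
  Θ: [ 0  0  1  0  0]
  T: [ 1 -1  0 -1 -1]
  [Θ]: (-1)·0+(-2)·1+(2)·0 = -2
  [T]: (-1)·1+(-2)·0+(2)·-1 = -3
⇒ Θ^-2 T^-3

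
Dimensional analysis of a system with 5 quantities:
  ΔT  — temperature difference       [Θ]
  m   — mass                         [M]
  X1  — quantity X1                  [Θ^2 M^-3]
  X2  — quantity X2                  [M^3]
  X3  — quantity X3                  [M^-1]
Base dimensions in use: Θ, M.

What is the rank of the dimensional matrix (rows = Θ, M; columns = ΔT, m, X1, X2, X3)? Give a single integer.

Write exponents as rows Θ,M / cols ΔT,m,X1,X2,X3:
  Θ: [ 1  0  2  0  0]
  M: [ 0  1 -3  3 -1]
Echelon form has 2 nonzero rows (pivots: ΔT,m)

2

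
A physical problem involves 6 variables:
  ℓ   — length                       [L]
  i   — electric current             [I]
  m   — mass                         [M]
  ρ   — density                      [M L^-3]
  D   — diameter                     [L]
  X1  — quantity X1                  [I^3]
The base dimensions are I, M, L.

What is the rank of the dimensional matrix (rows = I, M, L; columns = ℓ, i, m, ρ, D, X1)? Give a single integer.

Exponent matrix [I,M,L] × [ℓ,i,m,ρ,D,X1]:
  I: [ 0  1  0  0  0  3]
  M: [ 0  0  1  1  0  0]
  L: [ 1  0  0 -3  1  0]
Row reduction gives pivot columns ℓ,i,m; rank = 3

3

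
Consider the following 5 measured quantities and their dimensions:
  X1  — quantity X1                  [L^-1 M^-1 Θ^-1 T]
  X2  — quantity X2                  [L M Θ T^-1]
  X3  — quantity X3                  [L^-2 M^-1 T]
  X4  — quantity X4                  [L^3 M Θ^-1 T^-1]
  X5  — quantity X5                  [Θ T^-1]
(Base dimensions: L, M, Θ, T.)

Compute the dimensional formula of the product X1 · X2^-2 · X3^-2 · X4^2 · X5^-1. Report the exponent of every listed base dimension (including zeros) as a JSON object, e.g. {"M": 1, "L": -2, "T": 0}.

{"L": 7, "M": 1, "Θ": -6, "T": 0}

Write exponents as rows L,M,Θ,T / cols X1,X2,X3,X4,X5:
  L: [-1  1 -2  3  0]
  M: [-1  1 -1  1  0]
  Θ: [-1  1  0 -1  1]
  T: [ 1 -1  1 -1 -1]
  [L]: (1)·-1+(-2)·1+(-2)·-2+(2)·3+(-1)·0 = 7
  [M]: (1)·-1+(-2)·1+(-2)·-1+(2)·1+(-1)·0 = 1
  [Θ]: (1)·-1+(-2)·1+(-2)·0+(2)·-1+(-1)·1 = -6
  [T]: (1)·1+(-2)·-1+(-2)·1+(2)·-1+(-1)·-1 = 0
⇒ L^7 M Θ^-6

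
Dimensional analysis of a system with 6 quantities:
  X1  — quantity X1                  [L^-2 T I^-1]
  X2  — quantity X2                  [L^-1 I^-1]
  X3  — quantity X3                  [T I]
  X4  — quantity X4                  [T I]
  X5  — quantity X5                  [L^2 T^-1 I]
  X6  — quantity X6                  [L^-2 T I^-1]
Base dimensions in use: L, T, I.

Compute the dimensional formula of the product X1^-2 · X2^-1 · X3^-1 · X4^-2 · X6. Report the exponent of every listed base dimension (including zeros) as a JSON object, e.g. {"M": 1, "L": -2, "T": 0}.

{"L": 3, "T": -4, "I": -1}

Dimensional matrix (L×T×I by X1×X2×X3×X4×X5×X6):
  L: [-2 -1  0  0  2 -2]
  T: [ 1  0  1  1 -1  1]
  I: [-1 -1  1  1  1 -1]
  [L]: (-2)·-2+(-1)·-1+(-1)·0+(-2)·0+(1)·-2 = 3
  [T]: (-2)·1+(-1)·0+(-1)·1+(-2)·1+(1)·1 = -4
  [I]: (-2)·-1+(-1)·-1+(-1)·1+(-2)·1+(1)·-1 = -1
⇒ L^3 T^-4 I^-1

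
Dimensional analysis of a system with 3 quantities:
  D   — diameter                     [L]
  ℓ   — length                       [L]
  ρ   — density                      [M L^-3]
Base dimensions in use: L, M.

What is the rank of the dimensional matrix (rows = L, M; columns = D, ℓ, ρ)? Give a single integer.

2

Dimensional matrix (L×M by D×ℓ×ρ):
  L: [ 1  1 -3]
  M: [ 0  0  1]
Echelon form has 2 nonzero rows (pivots: D,ρ)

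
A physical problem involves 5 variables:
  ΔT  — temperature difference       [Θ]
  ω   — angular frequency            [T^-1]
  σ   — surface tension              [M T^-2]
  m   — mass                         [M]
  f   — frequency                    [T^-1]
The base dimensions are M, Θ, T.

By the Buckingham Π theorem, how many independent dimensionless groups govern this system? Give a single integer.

2

Write exponents as rows M,Θ,T / cols ΔT,ω,σ,m,f:
  M: [ 0  0  1  1  0]
  Θ: [ 1  0  0  0  0]
  T: [ 0 -1 -2  0 -1]
RREF → pivots at {ΔT,ω,σ} ⇒ r = 3
5 vars − rank 3 = 2 Π groups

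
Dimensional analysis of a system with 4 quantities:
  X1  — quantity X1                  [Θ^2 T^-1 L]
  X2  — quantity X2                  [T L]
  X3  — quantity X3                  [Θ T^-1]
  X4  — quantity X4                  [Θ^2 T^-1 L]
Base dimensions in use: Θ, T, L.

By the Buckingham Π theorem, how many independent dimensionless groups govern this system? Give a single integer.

2

Dimensional matrix (Θ×T×L by X1×X2×X3×X4):
  Θ: [ 2  0  1  2]
  T: [-1  1 -1 -1]
  L: [ 1  1  0  1]
RREF → pivots at {X1,X2} ⇒ r = 2
n=4, r=2 ⇒ 2 dimensionless groups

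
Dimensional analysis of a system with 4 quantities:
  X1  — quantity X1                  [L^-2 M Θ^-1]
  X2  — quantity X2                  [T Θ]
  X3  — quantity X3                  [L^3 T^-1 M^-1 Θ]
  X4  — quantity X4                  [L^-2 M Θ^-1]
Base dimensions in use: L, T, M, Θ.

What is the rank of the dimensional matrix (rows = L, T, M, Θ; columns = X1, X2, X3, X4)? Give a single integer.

3

Exponent matrix [L,T,M,Θ] × [X1,X2,X3,X4]:
  L: [-2  0  3 -2]
  T: [ 0  1 -1  0]
  M: [ 1  0 -1  1]
  Θ: [-1  1  1 -1]
Row reduction gives pivot columns X1,X2,X3; rank = 3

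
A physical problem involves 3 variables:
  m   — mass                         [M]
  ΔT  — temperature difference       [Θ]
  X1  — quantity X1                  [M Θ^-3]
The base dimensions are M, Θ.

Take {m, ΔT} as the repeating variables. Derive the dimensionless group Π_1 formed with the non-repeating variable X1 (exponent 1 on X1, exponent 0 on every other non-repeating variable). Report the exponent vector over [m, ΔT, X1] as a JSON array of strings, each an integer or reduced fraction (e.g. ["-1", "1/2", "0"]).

Write exponents as rows M,Θ / cols m,ΔT,X1:
  M: [ 1  0  1]
  Θ: [ 0  1 -3]
Echelon form has 2 nonzero rows (pivots: m,ΔT)
Pivot set = {m,ΔT}, free = {X1}
RREF:
  r0: [   1    0    1]
  r1: [   0    1   -3]
Fix exponent of X1 at 1; solve each RREF row for its pivot's exponent:
  r0: exp(m) + (1)·1 = 0 ⇒ exp(m) = -1
  r1: exp(ΔT) + (-3)·1 = 0 ⇒ exp(ΔT) = 3
Π_1 = m^-1 · ΔT^3 · X1

["-1", "3", "1"]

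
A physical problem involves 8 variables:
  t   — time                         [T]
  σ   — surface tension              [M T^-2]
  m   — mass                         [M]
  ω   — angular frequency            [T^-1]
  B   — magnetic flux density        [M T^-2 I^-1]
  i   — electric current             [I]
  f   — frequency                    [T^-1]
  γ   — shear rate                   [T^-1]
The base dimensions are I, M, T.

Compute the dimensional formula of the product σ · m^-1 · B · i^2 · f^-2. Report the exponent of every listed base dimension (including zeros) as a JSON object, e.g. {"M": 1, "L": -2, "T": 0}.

{"I": 1, "M": 1, "T": -2}

Write exponents as rows I,M,T / cols t,σ,m,ω,B,i,f,γ:
  I: [ 0  0  0  0 -1  1  0  0]
  M: [ 0  1  1  0  1  0  0  0]
  T: [ 1 -2  0 -1 -2  0 -1 -1]
  [I]: (1)·0+(-1)·0+(1)·-1+(2)·1+(-2)·0 = 1
  [M]: (1)·1+(-1)·1+(1)·1+(2)·0+(-2)·0 = 1
  [T]: (1)·-2+(-1)·0+(1)·-2+(2)·0+(-2)·-1 = -2
⇒ I M T^-2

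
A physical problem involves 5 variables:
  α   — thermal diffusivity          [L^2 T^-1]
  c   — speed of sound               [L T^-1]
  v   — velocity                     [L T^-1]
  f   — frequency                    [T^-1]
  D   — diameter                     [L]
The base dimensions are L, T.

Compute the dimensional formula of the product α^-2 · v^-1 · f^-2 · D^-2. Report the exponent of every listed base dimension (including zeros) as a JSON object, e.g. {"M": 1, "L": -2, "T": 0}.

{"L": -7, "T": 5}

Exponent matrix [L,T] × [α,c,v,f,D]:
  L: [ 2  1  1  0  1]
  T: [-1 -1 -1 -1  0]
  [L]: (-2)·2+(-1)·1+(-2)·0+(-2)·1 = -7
  [T]: (-2)·-1+(-1)·-1+(-2)·-1+(-2)·0 = 5
⇒ L^-7 T^5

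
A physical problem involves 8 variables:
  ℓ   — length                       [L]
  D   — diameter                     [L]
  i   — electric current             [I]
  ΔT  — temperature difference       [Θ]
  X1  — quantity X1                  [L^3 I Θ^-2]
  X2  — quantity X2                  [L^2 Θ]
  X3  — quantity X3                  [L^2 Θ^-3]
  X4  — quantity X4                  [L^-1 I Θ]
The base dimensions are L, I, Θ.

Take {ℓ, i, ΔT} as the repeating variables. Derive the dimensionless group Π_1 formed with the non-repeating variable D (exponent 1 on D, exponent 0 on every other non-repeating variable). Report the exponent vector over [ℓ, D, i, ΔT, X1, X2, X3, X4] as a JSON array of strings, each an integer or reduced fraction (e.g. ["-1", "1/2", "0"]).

["-1", "1", "0", "0", "0", "0", "0", "0"]

Exponent matrix [L,I,Θ] × [ℓ,D,i,ΔT,X1,X2,X3,X4]:
  L: [ 1  1  0  0  3  2  2 -1]
  I: [ 0  0  1  0  1  0  0  1]
  Θ: [ 0  0  0  1 -2  1 -3  1]
RREF → pivots at {ℓ,i,ΔT} ⇒ r = 3
Repeat: ℓ,i,ΔT; free: D,X1,X2,X3,X4
RREF:
  r0: [   1    1    0    0    3    2    2   -1]
  r1: [   0    0    1    0    1    0    0    1]
  r2: [   0    0    0    1   -2    1   -3    1]
Fix exponent of D at 1, X1 at 0, X2 at 0, X3 at 0, X4 at 0; solve each RREF row for its pivot's exponent:
  r0: exp(ℓ) + (1)·1 = 0 ⇒ exp(ℓ) = -1
  r1: exp(i) + (0)·1 = 0 ⇒ exp(i) = 0
  r2: exp(ΔT) + (0)·1 = 0 ⇒ exp(ΔT) = 0
Π_1 = ℓ^-1 · D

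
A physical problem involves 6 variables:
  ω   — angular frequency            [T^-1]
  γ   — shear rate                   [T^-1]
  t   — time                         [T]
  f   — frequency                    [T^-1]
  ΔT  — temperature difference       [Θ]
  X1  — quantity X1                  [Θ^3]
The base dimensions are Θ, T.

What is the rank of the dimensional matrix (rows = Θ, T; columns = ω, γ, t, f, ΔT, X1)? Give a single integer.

2

Exponent matrix [Θ,T] × [ω,γ,t,f,ΔT,X1]:
  Θ: [ 0  0  0  0  1  3]
  T: [-1 -1  1 -1  0  0]
RREF → pivots at {ω,ΔT} ⇒ r = 2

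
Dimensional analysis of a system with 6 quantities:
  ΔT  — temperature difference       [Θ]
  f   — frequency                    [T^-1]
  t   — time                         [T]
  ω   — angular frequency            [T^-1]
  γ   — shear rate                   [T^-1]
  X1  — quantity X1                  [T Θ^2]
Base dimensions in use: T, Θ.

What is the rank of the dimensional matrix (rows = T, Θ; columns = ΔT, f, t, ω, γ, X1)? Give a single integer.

2

Exponent matrix [T,Θ] × [ΔT,f,t,ω,γ,X1]:
  T: [ 0 -1  1 -1 -1  1]
  Θ: [ 1  0  0  0  0  2]
RREF → pivots at {ΔT,f} ⇒ r = 2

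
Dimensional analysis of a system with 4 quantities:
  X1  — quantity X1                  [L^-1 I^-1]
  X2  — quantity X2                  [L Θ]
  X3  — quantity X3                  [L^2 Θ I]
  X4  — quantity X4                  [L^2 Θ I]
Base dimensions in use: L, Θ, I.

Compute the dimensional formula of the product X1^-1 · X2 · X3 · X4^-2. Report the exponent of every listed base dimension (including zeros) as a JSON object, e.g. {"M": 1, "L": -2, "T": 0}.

Dimensional matrix (L×Θ×I by X1×X2×X3×X4):
  L: [-1  1  2  2]
  Θ: [ 0  1  1  1]
  I: [-1  0  1  1]
  [L]: (-1)·-1+(1)·1+(1)·2+(-2)·2 = 0
  [Θ]: (-1)·0+(1)·1+(1)·1+(-2)·1 = 0
  [I]: (-1)·-1+(1)·0+(1)·1+(-2)·1 = 0
⇒ 1 (dimensionless)

{"L": 0, "Θ": 0, "I": 0}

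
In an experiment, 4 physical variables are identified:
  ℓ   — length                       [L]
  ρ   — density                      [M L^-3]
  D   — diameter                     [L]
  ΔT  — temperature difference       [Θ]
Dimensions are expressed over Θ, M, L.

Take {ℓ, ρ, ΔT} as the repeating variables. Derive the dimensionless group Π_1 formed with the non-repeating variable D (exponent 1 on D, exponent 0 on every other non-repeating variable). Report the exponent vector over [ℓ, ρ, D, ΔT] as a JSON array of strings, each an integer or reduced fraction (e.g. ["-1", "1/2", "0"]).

["-1", "0", "1", "0"]

Dimensional matrix (Θ×M×L by ℓ×ρ×D×ΔT):
  Θ: [ 0  0  0  1]
  M: [ 0  1  0  0]
  L: [ 1 -3  1  0]
RREF → pivots at {ℓ,ρ,ΔT} ⇒ r = 3
Repeat: ℓ,ρ,ΔT; free: D
RREF:
  r0: [   1    0    1    0]
  r1: [   0    1    0    0]
  r2: [   0    0    0    1]
Fix exponent of D at 1; solve each RREF row for its pivot's exponent:
  r0: exp(ℓ) + (1)·1 = 0 ⇒ exp(ℓ) = -1
  r1: exp(ρ) + (0)·1 = 0 ⇒ exp(ρ) = 0
  r2: exp(ΔT) + (0)·1 = 0 ⇒ exp(ΔT) = 0
Π_1 = ℓ^-1 · D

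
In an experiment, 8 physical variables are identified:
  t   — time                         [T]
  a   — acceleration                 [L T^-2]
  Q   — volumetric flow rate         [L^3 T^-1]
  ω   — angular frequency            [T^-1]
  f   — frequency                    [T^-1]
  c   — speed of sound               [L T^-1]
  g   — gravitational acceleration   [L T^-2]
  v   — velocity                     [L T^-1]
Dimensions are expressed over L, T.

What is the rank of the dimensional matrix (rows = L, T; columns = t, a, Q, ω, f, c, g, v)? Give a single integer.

Dimensional matrix (L×T by t×a×Q×ω×f×c×g×v):
  L: [ 0  1  3  0  0  1  1  1]
  T: [ 1 -2 -1 -1 -1 -1 -2 -1]
RREF → pivots at {t,a} ⇒ r = 2

2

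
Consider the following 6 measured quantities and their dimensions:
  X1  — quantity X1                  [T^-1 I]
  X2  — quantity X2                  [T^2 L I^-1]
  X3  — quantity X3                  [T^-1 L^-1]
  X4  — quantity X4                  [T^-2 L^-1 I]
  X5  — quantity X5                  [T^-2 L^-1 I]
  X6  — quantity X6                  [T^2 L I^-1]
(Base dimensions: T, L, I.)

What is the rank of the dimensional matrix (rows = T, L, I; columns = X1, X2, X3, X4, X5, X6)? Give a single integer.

Write exponents as rows T,L,I / cols X1,X2,X3,X4,X5,X6:
  T: [-1  2 -1 -2 -2  2]
  L: [ 0  1 -1 -1 -1  1]
  I: [ 1 -1  0  1  1 -1]
RREF → pivots at {X1,X2} ⇒ r = 2

2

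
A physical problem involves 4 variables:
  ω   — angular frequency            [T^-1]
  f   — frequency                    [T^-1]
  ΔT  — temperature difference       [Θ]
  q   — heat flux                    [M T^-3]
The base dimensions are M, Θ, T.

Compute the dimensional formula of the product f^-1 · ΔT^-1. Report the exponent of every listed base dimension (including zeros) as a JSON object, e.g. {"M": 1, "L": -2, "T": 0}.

{"M": 0, "Θ": -1, "T": 1}

Dimensional matrix (M×Θ×T by ω×f×ΔT×q):
  M: [ 0  0  0  1]
  Θ: [ 0  0  1  0]
  T: [-1 -1  0 -3]
  [M]: (-1)·0+(-1)·0 = 0
  [Θ]: (-1)·0+(-1)·1 = -1
  [T]: (-1)·-1+(-1)·0 = 1
⇒ Θ^-1 T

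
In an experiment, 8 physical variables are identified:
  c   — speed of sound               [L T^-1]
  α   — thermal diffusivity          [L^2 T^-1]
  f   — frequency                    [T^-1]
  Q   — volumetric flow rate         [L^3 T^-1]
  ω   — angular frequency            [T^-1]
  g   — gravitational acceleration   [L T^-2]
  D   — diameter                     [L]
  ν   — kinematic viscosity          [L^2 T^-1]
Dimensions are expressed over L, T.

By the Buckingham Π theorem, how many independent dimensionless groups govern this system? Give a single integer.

Dimensional matrix (L×T by c×α×f×Q×ω×g×D×ν):
  L: [ 1  2  0  3  0  1  1  2]
  T: [-1 -1 -1 -1 -1 -2  0 -1]
Echelon form has 2 nonzero rows (pivots: c,α)
8 vars − rank 2 = 6 Π groups

6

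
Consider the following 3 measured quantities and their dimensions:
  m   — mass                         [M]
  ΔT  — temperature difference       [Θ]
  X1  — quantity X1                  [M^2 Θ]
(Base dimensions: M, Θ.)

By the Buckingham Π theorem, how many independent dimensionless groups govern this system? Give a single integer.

Dimensional matrix (M×Θ by m×ΔT×X1):
  M: [ 1  0  2]
  Θ: [ 0  1  1]
Echelon form has 2 nonzero rows (pivots: m,ΔT)
3 vars − rank 2 = 1 Π group

1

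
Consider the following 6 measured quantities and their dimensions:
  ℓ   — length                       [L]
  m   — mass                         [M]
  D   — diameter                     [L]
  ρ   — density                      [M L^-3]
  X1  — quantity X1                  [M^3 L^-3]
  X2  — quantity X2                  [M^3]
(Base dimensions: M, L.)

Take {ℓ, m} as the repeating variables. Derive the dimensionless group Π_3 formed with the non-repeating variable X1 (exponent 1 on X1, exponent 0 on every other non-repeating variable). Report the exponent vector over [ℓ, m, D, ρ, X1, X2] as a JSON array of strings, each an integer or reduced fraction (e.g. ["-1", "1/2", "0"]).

Exponent matrix [M,L] × [ℓ,m,D,ρ,X1,X2]:
  M: [ 0  1  0  1  3  3]
  L: [ 1  0  1 -3 -3  0]
Echelon form has 2 nonzero rows (pivots: ℓ,m)
Pivot set = {ℓ,m}, free = {D,ρ,X1,X2}
RREF:
  r0: [   1    0    1   -3   -3    0]
  r1: [   0    1    0    1    3    3]
Fix exponent of X1 at 1, D at 0, ρ at 0, X2 at 0; solve each RREF row for its pivot's exponent:
  r0: exp(ℓ) + (-3)·1 = 0 ⇒ exp(ℓ) = 3
  r1: exp(m) + (3)·1 = 0 ⇒ exp(m) = -3
Π_3 = ℓ^3 · m^-3 · X1

["3", "-3", "0", "0", "1", "0"]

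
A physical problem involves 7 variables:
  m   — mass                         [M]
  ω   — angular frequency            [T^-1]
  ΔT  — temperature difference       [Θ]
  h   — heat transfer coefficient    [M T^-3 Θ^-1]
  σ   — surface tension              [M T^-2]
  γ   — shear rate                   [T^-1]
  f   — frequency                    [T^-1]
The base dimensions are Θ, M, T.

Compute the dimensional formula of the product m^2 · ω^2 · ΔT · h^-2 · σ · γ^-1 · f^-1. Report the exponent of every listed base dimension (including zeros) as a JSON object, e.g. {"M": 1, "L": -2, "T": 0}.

Exponent matrix [Θ,M,T] × [m,ω,ΔT,h,σ,γ,f]:
  Θ: [ 0  0  1 -1  0  0  0]
  M: [ 1  0  0  1  1  0  0]
  T: [ 0 -1  0 -3 -2 -1 -1]
  [Θ]: (2)·0+(2)·0+(1)·1+(-2)·-1+(1)·0+(-1)·0+(-1)·0 = 3
  [M]: (2)·1+(2)·0+(1)·0+(-2)·1+(1)·1+(-1)·0+(-1)·0 = 1
  [T]: (2)·0+(2)·-1+(1)·0+(-2)·-3+(1)·-2+(-1)·-1+(-1)·-1 = 4
⇒ Θ^3 M T^4

{"Θ": 3, "M": 1, "T": 4}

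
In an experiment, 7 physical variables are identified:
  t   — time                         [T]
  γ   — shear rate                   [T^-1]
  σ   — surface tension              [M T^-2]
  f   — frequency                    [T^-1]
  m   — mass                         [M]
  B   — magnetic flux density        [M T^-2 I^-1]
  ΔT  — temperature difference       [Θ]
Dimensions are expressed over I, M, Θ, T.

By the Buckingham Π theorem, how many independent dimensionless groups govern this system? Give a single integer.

Exponent matrix [I,M,Θ,T] × [t,γ,σ,f,m,B,ΔT]:
  I: [ 0  0  0  0  0 -1  0]
  M: [ 0  0  1  0  1  1  0]
  Θ: [ 0  0  0  0  0  0  1]
  T: [ 1 -1 -2 -1  0 -2  0]
Row reduction gives pivot columns t,σ,B,ΔT; rank = 4
Π count = n − r = 7 − 4 = 3

3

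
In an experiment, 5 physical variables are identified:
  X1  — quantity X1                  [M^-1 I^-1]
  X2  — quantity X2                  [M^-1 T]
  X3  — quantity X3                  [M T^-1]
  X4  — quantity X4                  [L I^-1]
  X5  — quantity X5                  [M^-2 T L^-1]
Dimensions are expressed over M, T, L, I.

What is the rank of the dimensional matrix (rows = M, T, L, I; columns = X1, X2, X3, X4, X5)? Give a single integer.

Exponent matrix [M,T,L,I] × [X1,X2,X3,X4,X5]:
  M: [-1 -1  1  0 -2]
  T: [ 0  1 -1  0  1]
  L: [ 0  0  0  1 -1]
  I: [-1  0  0 -1  0]
Row reduction gives pivot columns X1,X2,X4; rank = 3

3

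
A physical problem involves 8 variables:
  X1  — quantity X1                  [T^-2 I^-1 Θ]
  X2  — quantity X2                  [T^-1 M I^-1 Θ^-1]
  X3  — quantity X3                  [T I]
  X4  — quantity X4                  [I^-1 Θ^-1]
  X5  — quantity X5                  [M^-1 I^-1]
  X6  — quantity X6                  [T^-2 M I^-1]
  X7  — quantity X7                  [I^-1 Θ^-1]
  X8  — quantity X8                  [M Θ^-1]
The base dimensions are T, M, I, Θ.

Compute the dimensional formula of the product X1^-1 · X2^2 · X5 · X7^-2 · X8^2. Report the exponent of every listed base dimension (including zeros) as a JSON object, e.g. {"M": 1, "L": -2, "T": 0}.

Write exponents as rows T,M,I,Θ / cols X1,X2,X3,X4,X5,X6,X7,X8:
  T: [-2 -1  1  0  0 -2  0  0]
  M: [ 0  1  0  0 -1  1  0  1]
  I: [-1 -1  1 -1 -1 -1 -1  0]
  Θ: [ 1 -1  0 -1  0  0 -1 -1]
  [T]: (-1)·-2+(2)·-1+(1)·0+(-2)·0+(2)·0 = 0
  [M]: (-1)·0+(2)·1+(1)·-1+(-2)·0+(2)·1 = 3
  [I]: (-1)·-1+(2)·-1+(1)·-1+(-2)·-1+(2)·0 = 0
  [Θ]: (-1)·1+(2)·-1+(1)·0+(-2)·-1+(2)·-1 = -3
⇒ M^3 Θ^-3

{"T": 0, "M": 3, "I": 0, "Θ": -3}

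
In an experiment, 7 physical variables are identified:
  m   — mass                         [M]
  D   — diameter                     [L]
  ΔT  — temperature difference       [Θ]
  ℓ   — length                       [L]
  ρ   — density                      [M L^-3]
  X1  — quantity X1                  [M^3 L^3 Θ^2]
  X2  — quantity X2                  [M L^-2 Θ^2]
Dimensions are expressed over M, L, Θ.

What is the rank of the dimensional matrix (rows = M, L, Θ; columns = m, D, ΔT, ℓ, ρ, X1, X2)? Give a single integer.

3

Dimensional matrix (M×L×Θ by m×D×ΔT×ℓ×ρ×X1×X2):
  M: [ 1  0  0  0  1  3  1]
  L: [ 0  1  0  1 -3  3 -2]
  Θ: [ 0  0  1  0  0  2  2]
Echelon form has 3 nonzero rows (pivots: m,D,ΔT)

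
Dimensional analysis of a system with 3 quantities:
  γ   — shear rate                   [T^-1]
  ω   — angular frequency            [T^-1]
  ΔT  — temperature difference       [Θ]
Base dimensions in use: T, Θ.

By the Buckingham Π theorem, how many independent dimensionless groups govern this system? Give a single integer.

Exponent matrix [T,Θ] × [γ,ω,ΔT]:
  T: [-1 -1  0]
  Θ: [ 0  0  1]
Row reduction gives pivot columns γ,ΔT; rank = 2
3 vars − rank 2 = 1 Π group

1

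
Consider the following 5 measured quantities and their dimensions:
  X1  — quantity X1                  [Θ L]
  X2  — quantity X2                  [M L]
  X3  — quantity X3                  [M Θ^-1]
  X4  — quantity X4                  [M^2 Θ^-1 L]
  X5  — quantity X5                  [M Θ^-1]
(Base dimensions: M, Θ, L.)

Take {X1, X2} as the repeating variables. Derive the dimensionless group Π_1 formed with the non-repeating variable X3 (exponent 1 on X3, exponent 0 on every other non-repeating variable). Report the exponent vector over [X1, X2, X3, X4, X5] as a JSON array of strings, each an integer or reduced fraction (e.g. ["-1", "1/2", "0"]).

["1", "-1", "1", "0", "0"]

Dimensional matrix (M×Θ×L by X1×X2×X3×X4×X5):
  M: [ 0  1  1  2  1]
  Θ: [ 1  0 -1 -1 -1]
  L: [ 1  1  0  1  0]
Row reduction gives pivot columns X1,X2; rank = 2
Pivot set = {X1,X2}, free = {X3,X4,X5}
RREF:
  r0: [   1    0   -1   -1   -1]
  r1: [   0    1    1    2    1]
  r2: [   0    0    0    0    0]
Fix exponent of X3 at 1, X4 at 0, X5 at 0; solve each RREF row for its pivot's exponent:
  r0: exp(X1) + (-1)·1 = 0 ⇒ exp(X1) = 1
  r1: exp(X2) + (1)·1 = 0 ⇒ exp(X2) = -1
Π_1 = X1 · X2^-1 · X3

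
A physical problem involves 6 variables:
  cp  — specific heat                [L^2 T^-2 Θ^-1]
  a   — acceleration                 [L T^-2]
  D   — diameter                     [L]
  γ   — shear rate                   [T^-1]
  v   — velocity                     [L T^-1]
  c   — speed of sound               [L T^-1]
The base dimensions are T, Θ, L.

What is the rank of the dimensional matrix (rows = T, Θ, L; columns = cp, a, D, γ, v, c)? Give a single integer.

3

Exponent matrix [T,Θ,L] × [cp,a,D,γ,v,c]:
  T: [-2 -2  0 -1 -1 -1]
  Θ: [-1  0  0  0  0  0]
  L: [ 2  1  1  0  1  1]
Echelon form has 3 nonzero rows (pivots: cp,a,D)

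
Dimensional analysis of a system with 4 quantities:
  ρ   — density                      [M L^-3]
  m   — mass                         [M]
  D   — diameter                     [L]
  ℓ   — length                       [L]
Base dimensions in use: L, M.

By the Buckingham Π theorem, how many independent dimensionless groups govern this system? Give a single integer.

Exponent matrix [L,M] × [ρ,m,D,ℓ]:
  L: [-3  0  1  1]
  M: [ 1  1  0  0]
Echelon form has 2 nonzero rows (pivots: ρ,m)
n=4, r=2 ⇒ 2 dimensionless groups

2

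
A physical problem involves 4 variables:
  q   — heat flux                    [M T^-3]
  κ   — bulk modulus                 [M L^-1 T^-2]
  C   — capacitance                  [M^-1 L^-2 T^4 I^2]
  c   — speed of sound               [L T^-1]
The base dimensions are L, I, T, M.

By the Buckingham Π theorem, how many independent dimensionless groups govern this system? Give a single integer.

1

Dimensional matrix (L×I×T×M by q×κ×C×c):
  L: [ 0 -1 -2  1]
  I: [ 0  0  2  0]
  T: [-3 -2  4 -1]
  M: [ 1  1 -1  0]
RREF → pivots at {q,κ,C} ⇒ r = 3
Π count = n − r = 4 − 3 = 1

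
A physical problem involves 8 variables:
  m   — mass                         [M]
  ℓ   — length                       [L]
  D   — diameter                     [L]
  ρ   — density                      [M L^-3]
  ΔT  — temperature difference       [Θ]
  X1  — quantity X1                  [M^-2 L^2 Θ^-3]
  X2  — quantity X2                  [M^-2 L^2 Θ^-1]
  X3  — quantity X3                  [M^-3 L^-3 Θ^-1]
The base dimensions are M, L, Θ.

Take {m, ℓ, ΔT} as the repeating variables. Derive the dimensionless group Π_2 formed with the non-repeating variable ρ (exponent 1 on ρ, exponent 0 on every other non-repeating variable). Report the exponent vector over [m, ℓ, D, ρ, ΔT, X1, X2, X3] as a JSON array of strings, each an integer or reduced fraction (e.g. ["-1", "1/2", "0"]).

["-1", "3", "0", "1", "0", "0", "0", "0"]

Exponent matrix [M,L,Θ] × [m,ℓ,D,ρ,ΔT,X1,X2,X3]:
  M: [ 1  0  0  1  0 -2 -2 -3]
  L: [ 0  1  1 -3  0  2  2 -3]
  Θ: [ 0  0  0  0  1 -3 -1 -1]
Row reduction gives pivot columns m,ℓ,ΔT; rank = 3
Pivot set = {m,ℓ,ΔT}, free = {D,ρ,X1,X2,X3}
RREF:
  r0: [   1    0    0    1    0   -2   -2   -3]
  r1: [   0    1    1   -3    0    2    2   -3]
  r2: [   0    0    0    0    1   -3   -1   -1]
Fix exponent of ρ at 1, D at 0, X1 at 0, X2 at 0, X3 at 0; solve each RREF row for its pivot's exponent:
  r0: exp(m) + (1)·1 = 0 ⇒ exp(m) = -1
  r1: exp(ℓ) + (-3)·1 = 0 ⇒ exp(ℓ) = 3
  r2: exp(ΔT) + (0)·1 = 0 ⇒ exp(ΔT) = 0
Π_2 = m^-1 · ℓ^3 · ρ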